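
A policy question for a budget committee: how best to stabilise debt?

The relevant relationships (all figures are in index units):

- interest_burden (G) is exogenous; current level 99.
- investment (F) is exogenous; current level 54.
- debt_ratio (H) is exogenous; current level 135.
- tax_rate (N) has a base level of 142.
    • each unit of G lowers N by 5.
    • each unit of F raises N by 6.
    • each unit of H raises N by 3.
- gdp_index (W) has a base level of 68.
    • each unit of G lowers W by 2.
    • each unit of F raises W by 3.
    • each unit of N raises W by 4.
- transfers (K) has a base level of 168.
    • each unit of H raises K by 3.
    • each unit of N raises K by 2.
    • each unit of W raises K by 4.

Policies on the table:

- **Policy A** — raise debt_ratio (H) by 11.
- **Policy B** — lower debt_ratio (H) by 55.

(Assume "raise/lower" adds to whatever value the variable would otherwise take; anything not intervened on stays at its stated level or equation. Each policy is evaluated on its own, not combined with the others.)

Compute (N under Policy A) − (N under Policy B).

198

Policy A (H + 11):
  G = 99
  F = 54
  H = 135 + 11 = 146
  N = 142 − 5·99 + 6·54 + 3·146 = 409
Policy B (H − 55):
  G = 99
  F = 54
  H = 135 − 55 = 80
  N = 142 − 5·99 + 6·54 + 3·80 = 211
N: 409 − 211 = 198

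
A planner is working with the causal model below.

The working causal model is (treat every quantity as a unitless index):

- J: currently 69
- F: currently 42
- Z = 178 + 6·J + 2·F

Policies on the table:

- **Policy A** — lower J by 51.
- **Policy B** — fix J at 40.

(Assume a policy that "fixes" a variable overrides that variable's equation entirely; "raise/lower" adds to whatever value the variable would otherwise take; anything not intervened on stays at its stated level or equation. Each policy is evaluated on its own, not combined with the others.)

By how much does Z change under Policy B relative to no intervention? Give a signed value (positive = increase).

Baseline:
  J = 69
  F = 42
  Z = 178 + 6·69 + 2·42 = 676
Policy B (J := 40):
  J = 40
  F = 42
  Z = 178 + 6·40 + 2·42 = 502
Change in Z: 502 − 676 = -174

-174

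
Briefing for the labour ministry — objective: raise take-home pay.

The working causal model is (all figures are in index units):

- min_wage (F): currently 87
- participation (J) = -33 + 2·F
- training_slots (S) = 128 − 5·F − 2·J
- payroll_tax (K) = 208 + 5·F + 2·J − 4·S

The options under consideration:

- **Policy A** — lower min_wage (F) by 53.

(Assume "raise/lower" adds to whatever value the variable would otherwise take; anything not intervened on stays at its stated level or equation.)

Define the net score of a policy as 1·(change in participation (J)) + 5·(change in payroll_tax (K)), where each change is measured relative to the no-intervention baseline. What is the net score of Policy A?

-12031

Baseline:
  F = 87
  J = -33 + 2·87 = 141
  S = 128 − 5·87 − 2·141 = -589
  K = 208 + 5·87 + 2·141 − 4·(-589) = 3281
Policy A (F − 53):
  F = 87 − 53 = 34
  J = -33 + 2·34 = 35
  S = 128 − 5·34 − 2·35 = -112
  K = 208 + 5·34 + 2·35 − 4·(-112) = 896
ΔJ = 35 − 141 = -106; ΔK = 896 − 3281 = -2385
Score = 1·(-106) + 5·(-2385) = -12031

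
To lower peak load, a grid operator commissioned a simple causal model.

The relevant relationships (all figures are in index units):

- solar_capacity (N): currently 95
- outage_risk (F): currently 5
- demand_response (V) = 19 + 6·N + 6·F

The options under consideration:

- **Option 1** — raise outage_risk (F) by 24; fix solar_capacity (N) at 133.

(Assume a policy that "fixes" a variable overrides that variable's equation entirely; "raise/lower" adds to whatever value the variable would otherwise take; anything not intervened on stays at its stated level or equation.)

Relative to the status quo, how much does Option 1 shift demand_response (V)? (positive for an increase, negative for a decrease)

Baseline:
  N = 95
  F = 5
  V = 19 + 6·95 + 6·5 = 619
Option 1 (F + 24, N := 133):
  N = 133
  F = 5 + 24 = 29
  V = 19 + 6·133 + 6·29 = 991
Change in V: 991 − 619 = 372

372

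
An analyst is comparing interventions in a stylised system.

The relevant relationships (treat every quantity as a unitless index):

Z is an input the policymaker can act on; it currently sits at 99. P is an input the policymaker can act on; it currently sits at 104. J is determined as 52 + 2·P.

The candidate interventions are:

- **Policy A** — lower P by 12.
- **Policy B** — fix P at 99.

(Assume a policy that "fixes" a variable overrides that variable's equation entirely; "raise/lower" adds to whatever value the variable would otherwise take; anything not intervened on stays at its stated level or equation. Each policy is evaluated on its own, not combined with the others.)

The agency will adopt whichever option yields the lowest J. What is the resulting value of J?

Policy A (P − 12):
  P = 104 − 12 = 92
  J = 52 + 2·92 = 236
Policy B (P := 99):
  P = 99
  J = 52 + 2·99 = 250
Comparing — Policy A: J=236, Policy B: J=250. Lowest is 236 (Policy A).

236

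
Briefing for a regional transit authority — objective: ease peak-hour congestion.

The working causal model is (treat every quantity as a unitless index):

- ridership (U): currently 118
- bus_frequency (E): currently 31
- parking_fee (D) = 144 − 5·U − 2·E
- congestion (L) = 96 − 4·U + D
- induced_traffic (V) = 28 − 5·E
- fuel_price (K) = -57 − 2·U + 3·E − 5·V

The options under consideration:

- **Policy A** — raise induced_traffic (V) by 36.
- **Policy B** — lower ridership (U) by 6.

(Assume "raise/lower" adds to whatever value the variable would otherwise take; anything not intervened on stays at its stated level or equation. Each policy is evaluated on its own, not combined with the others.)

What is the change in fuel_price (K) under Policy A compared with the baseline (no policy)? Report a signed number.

Baseline:
  U = 118
  E = 31
  V = 28 − 5·31 = -127
  K = -57 − 2·118 + 3·31 − 5·(-127) = 435
Policy A (V + 36):
  U = 118
  E = 31
  V = 28 − 5·31 (+36 from intervention) = -91
  K = -57 − 2·118 + 3·31 − 5·(-91) = 255
Change in K: 255 − 435 = -180

-180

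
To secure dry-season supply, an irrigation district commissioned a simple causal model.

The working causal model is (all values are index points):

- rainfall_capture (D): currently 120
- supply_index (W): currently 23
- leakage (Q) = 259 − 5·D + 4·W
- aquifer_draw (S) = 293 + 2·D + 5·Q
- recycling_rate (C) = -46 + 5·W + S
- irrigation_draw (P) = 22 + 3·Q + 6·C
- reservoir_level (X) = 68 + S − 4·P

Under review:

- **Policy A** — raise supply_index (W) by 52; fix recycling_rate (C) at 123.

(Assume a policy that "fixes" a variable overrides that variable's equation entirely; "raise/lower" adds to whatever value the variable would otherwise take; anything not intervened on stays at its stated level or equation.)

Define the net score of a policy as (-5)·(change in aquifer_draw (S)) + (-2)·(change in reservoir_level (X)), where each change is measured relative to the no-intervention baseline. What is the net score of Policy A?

Baseline:
  D = 120
  W = 23
  Q = 259 − 5·120 + 4·23 = -249
  S = 293 + 2·120 + 5·(-249) = -712
  C = -46 + 5·23 + (-712) = -643
  P = 22 + 3·(-249) + 6·(-643) = -4583
  X = 68 + (-712) − 4·(-4583) = 17688
Policy A (W + 52, C := 123):
  D = 120
  W = 23 + 52 = 75
  Q = 259 − 5·120 + 4·75 = -41
  S = 293 + 2·120 + 5·(-41) = 328
  C = 123
  P = 22 + 3·(-41) + 6·123 = 637
  X = 68 + 328 − 4·637 = -2152
ΔS = 328 − (-712) = 1040; ΔX = -2152 − 17688 = -19840
Score = (-5)·1040 + (-2)·(-19840) = 34480

34480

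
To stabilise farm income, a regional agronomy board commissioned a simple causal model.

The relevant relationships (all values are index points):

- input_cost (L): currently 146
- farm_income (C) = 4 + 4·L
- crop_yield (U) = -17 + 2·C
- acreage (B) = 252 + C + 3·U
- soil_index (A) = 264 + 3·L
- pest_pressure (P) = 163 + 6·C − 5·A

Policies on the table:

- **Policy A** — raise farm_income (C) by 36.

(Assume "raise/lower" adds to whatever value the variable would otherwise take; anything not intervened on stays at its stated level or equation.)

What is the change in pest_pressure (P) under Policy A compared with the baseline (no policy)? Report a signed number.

Baseline:
  L = 146
  C = 4 + 4·146 = 588
  A = 264 + 3·146 = 702
  P = 163 + 6·588 − 5·702 = 181
Policy A (C + 36):
  L = 146
  C = 4 + 4·146 (+36 from intervention) = 624
  A = 264 + 3·146 = 702
  P = 163 + 6·624 − 5·702 = 397
Change in P: 397 − 181 = 216

216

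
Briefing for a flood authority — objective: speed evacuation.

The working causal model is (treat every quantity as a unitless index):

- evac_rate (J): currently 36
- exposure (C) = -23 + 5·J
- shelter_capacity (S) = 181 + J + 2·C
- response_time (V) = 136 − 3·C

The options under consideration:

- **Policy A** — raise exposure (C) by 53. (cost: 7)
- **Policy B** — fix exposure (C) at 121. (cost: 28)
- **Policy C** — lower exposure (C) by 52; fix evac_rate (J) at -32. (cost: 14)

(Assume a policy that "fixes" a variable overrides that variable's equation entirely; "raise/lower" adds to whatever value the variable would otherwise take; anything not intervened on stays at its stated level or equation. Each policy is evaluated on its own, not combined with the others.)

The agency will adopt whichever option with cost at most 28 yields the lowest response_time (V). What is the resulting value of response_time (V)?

-494

Policy A (C + 53):
  J = 36
  C = -23 + 5·36 (+53 from intervention) = 210
  V = 136 − 3·210 = -494
Policy B (C := 121):
  J = 36
  C = 121
  V = 136 − 3·121 = -227
Policy C (C − 52, J := -32):
  J = -32
  C = -23 + 5·(-32) (−52 from intervention) = -235
  V = 136 − 3·(-235) = 841
Comparing — Policy A: V=-494, Policy B: V=-227, Policy C: V=841. Lowest is -494 (Policy A).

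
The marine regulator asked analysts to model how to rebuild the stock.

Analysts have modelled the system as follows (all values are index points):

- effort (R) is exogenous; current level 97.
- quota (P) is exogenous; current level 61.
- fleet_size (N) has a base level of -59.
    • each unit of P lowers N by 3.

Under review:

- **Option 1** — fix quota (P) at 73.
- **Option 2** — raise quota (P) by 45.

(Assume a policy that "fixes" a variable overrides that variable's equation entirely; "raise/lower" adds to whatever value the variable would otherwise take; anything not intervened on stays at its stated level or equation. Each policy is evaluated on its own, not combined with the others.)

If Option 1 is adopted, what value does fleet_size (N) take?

Option 1 (P := 73):
  P = 73
  N = -59 − 3·73 = -278

-278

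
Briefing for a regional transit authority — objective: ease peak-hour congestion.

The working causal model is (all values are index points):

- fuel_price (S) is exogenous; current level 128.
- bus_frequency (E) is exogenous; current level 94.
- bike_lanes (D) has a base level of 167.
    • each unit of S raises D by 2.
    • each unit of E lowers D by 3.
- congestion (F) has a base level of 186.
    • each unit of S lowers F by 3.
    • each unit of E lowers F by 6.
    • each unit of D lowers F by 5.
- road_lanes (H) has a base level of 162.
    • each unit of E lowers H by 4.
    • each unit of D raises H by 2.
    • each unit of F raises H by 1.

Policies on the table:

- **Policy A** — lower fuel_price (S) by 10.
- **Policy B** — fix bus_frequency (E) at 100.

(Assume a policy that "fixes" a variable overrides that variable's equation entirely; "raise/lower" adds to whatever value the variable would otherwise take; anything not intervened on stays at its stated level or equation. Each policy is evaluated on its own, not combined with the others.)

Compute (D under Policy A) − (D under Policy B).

-2

Policy A (S − 10):
  S = 128 − 10 = 118
  E = 94
  D = 167 + 2·118 − 3·94 = 121
Policy B (E := 100):
  S = 128
  E = 100
  D = 167 + 2·128 − 3·100 = 123
D: 121 − 123 = -2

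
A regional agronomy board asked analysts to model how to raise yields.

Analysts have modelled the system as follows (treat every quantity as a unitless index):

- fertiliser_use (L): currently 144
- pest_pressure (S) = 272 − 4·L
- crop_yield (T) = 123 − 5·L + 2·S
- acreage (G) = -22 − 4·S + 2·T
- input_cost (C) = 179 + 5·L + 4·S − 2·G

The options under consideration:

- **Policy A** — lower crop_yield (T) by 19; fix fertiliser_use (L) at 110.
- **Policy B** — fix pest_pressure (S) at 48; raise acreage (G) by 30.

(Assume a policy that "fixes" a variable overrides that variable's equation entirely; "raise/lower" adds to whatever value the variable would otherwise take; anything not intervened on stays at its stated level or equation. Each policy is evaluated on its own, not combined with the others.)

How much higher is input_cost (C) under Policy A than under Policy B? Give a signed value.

Policy A (T − 19, L := 110):
  L = 110
  S = 272 − 4·110 = -168
  T = 123 − 5·110 + 2·(-168) (−19 from intervention) = -782
  G = -22 − 4·(-168) + 2·(-782) = -914
  C = 179 + 5·110 + 4·(-168) − 2·(-914) = 1885
Policy B (S := 48, G + 30):
  L = 144
  S = 48
  T = 123 − 5·144 + 2·48 = -501
  G = -22 − 4·48 + 2·(-501) (+30 from intervention) = -1186
  C = 179 + 5·144 + 4·48 − 2·(-1186) = 3463
C: 1885 − 3463 = -1578

-1578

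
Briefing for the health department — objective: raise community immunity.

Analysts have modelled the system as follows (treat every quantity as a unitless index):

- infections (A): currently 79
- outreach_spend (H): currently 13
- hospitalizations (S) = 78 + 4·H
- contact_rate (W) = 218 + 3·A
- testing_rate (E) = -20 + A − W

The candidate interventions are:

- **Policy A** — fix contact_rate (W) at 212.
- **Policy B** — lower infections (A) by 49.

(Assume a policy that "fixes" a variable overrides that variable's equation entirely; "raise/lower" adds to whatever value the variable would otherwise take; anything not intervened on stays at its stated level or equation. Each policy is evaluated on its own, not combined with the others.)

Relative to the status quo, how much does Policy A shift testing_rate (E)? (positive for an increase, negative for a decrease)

Baseline:
  A = 79
  W = 218 + 3·79 = 455
  E = -20 + 79 − 455 = -396
Policy A (W := 212):
  A = 79
  W = 212
  E = -20 + 79 − 212 = -153
Change in E: -153 − (-396) = 243

243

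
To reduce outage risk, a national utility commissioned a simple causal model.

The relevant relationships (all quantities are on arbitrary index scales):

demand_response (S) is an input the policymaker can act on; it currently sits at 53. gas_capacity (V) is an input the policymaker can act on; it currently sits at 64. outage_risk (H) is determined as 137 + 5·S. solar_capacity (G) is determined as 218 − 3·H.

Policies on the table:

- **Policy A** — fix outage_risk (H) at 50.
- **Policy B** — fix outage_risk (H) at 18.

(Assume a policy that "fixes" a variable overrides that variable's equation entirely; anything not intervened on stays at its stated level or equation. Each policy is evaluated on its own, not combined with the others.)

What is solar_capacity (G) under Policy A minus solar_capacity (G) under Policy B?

Policy A (H := 50):
  S = 53
  H = 50
  G = 218 − 3·50 = 68
Policy B (H := 18):
  S = 53
  H = 18
  G = 218 − 3·18 = 164
G: 68 − 164 = -96

-96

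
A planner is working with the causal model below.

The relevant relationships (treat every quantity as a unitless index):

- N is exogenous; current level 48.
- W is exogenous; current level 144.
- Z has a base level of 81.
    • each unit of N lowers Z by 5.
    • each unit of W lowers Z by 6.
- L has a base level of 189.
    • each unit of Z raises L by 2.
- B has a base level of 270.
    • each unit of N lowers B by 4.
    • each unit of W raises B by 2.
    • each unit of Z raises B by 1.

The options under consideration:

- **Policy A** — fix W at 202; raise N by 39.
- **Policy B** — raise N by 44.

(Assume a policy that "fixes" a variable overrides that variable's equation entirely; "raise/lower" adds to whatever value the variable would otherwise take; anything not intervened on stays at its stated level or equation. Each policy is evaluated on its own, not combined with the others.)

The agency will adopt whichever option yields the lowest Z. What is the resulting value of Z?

-1566

Policy A (W := 202, N + 39):
  N = 48 + 39 = 87
  W = 202
  Z = 81 − 5·87 − 6·202 = -1566
Policy B (N + 44):
  N = 48 + 44 = 92
  W = 144
  Z = 81 − 5·92 − 6·144 = -1243
Comparing — Policy A: Z=-1566, Policy B: Z=-1243. Lowest is -1566 (Policy A).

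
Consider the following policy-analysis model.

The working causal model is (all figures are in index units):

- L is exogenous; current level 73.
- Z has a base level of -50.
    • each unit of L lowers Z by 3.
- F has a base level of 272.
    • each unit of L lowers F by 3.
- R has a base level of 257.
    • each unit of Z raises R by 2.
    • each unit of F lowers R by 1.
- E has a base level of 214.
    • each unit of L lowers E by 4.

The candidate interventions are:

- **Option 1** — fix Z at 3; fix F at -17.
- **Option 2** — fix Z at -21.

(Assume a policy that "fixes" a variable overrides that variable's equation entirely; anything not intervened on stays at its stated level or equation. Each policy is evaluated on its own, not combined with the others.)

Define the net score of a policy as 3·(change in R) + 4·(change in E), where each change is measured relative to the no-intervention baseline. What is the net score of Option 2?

1488

Baseline:
  L = 73
  Z = -50 − 3·73 = -269
  F = 272 − 3·73 = 53
  R = 257 + 2·(-269) − 53 = -334
  E = 214 − 4·73 = -78
Option 2 (Z := -21):
  L = 73
  Z = -21
  F = 272 − 3·73 = 53
  R = 257 + 2·(-21) − 53 = 162
  E = 214 − 4·73 = -78
ΔR = 162 − (-334) = 496; ΔE = -78 − (-78) = 0
Score = 3·496 + 4·0 = 1488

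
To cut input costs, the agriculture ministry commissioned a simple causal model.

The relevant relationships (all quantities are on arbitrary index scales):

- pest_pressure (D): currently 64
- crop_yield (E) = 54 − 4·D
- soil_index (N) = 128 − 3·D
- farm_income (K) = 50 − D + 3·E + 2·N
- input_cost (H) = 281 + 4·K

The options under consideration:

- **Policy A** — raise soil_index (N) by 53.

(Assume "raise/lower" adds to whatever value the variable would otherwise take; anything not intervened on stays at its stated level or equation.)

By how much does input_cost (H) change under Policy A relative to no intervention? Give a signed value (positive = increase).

424

Baseline:
  D = 64
  E = 54 − 4·64 = -202
  N = 128 − 3·64 = -64
  K = 50 − 64 + 3·(-202) + 2·(-64) = -748
  H = 281 + 4·(-748) = -2711
Policy A (N + 53):
  D = 64
  E = 54 − 4·64 = -202
  N = 128 − 3·64 (+53 from intervention) = -11
  K = 50 − 64 + 3·(-202) + 2·(-11) = -642
  H = 281 + 4·(-642) = -2287
Change in H: -2287 − (-2711) = 424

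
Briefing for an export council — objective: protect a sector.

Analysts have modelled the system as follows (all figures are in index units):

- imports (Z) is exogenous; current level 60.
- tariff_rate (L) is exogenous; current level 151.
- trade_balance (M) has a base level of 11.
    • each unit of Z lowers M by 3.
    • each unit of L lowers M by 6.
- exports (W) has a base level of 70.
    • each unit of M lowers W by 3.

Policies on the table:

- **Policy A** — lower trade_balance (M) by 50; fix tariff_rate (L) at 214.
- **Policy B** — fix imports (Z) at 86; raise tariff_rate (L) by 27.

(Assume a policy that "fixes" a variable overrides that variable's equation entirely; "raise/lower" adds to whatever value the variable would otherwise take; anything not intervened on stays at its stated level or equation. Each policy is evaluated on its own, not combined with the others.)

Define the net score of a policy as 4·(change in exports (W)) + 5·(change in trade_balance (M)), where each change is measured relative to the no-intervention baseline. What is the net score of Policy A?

2996

Baseline:
  Z = 60
  L = 151
  M = 11 − 3·60 − 6·151 = -1075
  W = 70 − 3·(-1075) = 3295
Policy A (M − 50, L := 214):
  Z = 60
  L = 214
  M = 11 − 3·60 − 6·214 (−50 from intervention) = -1503
  W = 70 − 3·(-1503) = 4579
ΔW = 4579 − 3295 = 1284; ΔM = -1503 − (-1075) = -428
Score = 4·1284 + 5·(-428) = 2996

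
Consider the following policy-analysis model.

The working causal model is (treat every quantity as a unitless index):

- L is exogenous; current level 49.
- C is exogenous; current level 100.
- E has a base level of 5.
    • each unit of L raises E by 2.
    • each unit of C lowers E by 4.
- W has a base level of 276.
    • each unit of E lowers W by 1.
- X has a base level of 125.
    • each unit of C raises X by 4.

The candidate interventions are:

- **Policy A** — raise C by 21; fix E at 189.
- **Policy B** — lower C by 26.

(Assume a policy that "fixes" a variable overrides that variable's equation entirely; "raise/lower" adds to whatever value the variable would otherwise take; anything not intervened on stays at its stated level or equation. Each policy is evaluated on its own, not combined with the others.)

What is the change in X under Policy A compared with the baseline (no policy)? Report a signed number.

Baseline:
  C = 100
  X = 125 + 4·100 = 525
Policy A (C + 21, E := 189):
  C = 100 + 21 = 121
  X = 125 + 4·121 = 609
Change in X: 609 − 525 = 84

84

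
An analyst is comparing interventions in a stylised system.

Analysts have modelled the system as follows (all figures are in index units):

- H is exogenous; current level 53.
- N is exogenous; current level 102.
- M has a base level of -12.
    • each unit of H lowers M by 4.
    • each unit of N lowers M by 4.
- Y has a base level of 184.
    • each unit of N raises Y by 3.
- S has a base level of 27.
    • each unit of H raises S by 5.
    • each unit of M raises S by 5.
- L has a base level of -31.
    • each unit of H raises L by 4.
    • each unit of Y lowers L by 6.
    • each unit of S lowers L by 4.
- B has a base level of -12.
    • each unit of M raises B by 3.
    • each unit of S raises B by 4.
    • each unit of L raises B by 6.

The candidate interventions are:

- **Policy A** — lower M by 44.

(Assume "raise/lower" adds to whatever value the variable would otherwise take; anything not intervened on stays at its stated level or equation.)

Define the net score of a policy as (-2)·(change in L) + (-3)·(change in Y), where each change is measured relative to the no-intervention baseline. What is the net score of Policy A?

Baseline:
  H = 53
  N = 102
  M = -12 − 4·53 − 4·102 = -632
  Y = 184 + 3·102 = 490
  S = 27 + 5·53 + 5·(-632) = -2868
  L = -31 + 4·53 − 6·490 − 4·(-2868) = 8713
Policy A (M − 44):
  H = 53
  N = 102
  M = -12 − 4·53 − 4·102 (−44 from intervention) = -676
  Y = 184 + 3·102 = 490
  S = 27 + 5·53 + 5·(-676) = -3088
  L = -31 + 4·53 − 6·490 − 4·(-3088) = 9593
ΔL = 9593 − 8713 = 880; ΔY = 490 − 490 = 0
Score = (-2)·880 + (-3)·0 = -1760

-1760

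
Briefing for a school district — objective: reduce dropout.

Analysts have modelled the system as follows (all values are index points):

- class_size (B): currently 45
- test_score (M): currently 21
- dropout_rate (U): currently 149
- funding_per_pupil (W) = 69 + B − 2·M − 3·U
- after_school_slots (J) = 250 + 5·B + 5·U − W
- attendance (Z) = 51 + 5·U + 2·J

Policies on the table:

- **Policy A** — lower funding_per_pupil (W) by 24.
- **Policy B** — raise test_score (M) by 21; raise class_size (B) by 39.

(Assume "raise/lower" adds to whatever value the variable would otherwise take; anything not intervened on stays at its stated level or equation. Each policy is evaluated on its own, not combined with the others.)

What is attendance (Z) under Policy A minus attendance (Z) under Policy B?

-348

Policy A (W − 24):
  B = 45
  M = 21
  U = 149
  W = 69 + 45 − 2·21 − 3·149 (−24 from intervention) = -399
  J = 250 + 5·45 + 5·149 − (-399) = 1619
  Z = 51 + 5·149 + 2·1619 = 4034
Policy B (M + 21, B + 39):
  B = 45 + 39 = 84
  M = 21 + 21 = 42
  U = 149
  W = 69 + 84 − 2·42 − 3·149 = -378
  J = 250 + 5·84 + 5·149 − (-378) = 1793
  Z = 51 + 5·149 + 2·1793 = 4382
Z: 4034 − 4382 = -348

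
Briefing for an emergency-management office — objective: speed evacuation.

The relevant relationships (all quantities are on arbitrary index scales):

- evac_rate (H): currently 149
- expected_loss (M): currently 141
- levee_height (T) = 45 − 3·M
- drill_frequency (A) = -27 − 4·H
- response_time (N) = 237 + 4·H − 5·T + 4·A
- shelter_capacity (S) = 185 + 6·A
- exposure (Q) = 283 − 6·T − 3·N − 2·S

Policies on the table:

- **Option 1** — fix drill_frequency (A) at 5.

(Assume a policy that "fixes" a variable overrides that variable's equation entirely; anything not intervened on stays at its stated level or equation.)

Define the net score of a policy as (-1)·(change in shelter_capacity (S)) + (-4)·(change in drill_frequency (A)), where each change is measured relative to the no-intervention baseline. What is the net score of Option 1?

-6280

Baseline:
  H = 149
  A = -27 − 4·149 = -623
  S = 185 + 6·(-623) = -3553
Option 1 (A := 5):
  H = 149
  A = 5
  S = 185 + 6·5 = 215
ΔS = 215 − (-3553) = 3768; ΔA = 5 − (-623) = 628
Score = (-1)·3768 + (-4)·628 = -6280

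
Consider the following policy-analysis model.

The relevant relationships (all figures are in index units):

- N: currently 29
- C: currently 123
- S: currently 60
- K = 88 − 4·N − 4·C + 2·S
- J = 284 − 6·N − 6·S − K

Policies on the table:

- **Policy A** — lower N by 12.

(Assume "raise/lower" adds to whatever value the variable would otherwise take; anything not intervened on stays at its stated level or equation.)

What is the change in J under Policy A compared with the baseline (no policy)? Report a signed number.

24

Baseline:
  N = 29
  C = 123
  S = 60
  K = 88 − 4·29 − 4·123 + 2·60 = -400
  J = 284 − 6·29 − 6·60 − (-400) = 150
Policy A (N − 12):
  N = 29 − 12 = 17
  C = 123
  S = 60
  K = 88 − 4·17 − 4·123 + 2·60 = -352
  J = 284 − 6·17 − 6·60 − (-352) = 174
Change in J: 174 − 150 = 24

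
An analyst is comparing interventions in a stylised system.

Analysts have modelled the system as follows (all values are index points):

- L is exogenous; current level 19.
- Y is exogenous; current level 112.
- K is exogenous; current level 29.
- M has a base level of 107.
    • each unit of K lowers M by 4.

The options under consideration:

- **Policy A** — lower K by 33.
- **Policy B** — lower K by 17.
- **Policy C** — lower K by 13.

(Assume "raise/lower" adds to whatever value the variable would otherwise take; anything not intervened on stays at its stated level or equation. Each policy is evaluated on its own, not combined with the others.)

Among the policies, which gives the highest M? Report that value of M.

Policy A (K − 33):
  K = 29 − 33 = -4
  M = 107 − 4·(-4) = 123
Policy B (K − 17):
  K = 29 − 17 = 12
  M = 107 − 4·12 = 59
Policy C (K − 13):
  K = 29 − 13 = 16
  M = 107 − 4·16 = 43
Comparing — Policy A: M=123, Policy B: M=59, Policy C: M=43. Highest is 123 (Policy A).

123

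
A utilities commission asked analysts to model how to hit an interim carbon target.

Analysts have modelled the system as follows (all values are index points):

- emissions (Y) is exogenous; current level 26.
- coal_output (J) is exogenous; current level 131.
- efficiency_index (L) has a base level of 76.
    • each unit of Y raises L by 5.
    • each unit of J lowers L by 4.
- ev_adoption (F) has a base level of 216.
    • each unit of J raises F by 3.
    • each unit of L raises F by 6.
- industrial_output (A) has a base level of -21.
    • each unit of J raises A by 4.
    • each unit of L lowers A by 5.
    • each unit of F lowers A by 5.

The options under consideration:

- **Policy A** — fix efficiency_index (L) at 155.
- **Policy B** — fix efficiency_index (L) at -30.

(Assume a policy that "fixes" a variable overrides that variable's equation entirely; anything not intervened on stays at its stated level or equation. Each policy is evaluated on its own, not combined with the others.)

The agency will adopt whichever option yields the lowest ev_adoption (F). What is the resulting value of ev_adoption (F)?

Policy A (L := 155):
  Y = 26
  J = 131
  L = 155
  F = 216 + 3·131 + 6·155 = 1539
Policy B (L := -30):
  Y = 26
  J = 131
  L = -30
  F = 216 + 3·131 + 6·(-30) = 429
Comparing — Policy A: F=1539, Policy B: F=429. Lowest is 429 (Policy B).

429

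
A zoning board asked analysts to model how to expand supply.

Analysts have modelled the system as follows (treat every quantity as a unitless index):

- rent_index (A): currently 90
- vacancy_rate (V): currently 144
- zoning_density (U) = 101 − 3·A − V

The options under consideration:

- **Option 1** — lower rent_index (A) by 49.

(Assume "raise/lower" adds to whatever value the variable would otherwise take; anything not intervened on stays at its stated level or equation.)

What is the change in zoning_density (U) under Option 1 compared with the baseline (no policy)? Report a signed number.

147

Baseline:
  A = 90
  V = 144
  U = 101 − 3·90 − 144 = -313
Option 1 (A − 49):
  A = 90 − 49 = 41
  V = 144
  U = 101 − 3·41 − 144 = -166
Change in U: -166 − (-313) = 147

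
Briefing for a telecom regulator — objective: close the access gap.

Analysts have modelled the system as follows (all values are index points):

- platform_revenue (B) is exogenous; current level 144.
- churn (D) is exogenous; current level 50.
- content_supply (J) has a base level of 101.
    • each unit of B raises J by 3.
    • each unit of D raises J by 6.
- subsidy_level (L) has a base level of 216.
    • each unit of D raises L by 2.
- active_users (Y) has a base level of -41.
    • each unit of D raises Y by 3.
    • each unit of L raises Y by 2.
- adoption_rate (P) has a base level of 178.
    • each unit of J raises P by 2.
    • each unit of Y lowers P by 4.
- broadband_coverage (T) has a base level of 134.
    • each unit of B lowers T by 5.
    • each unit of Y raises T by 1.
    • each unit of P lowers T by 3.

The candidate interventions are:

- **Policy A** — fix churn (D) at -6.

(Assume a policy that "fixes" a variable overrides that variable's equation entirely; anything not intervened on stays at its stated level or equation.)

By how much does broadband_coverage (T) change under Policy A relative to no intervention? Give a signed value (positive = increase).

Baseline:
  B = 144
  D = 50
  J = 101 + 3·144 + 6·50 = 833
  L = 216 + 2·50 = 316
  Y = -41 + 3·50 + 2·316 = 741
  P = 178 + 2·833 − 4·741 = -1120
  T = 134 − 5·144 + 741 − 3·(-1120) = 3515
Policy A (D := -6):
  B = 144
  D = -6
  J = 101 + 3·144 + 6·(-6) = 497
  L = 216 + 2·(-6) = 204
  Y = -41 + 3·(-6) + 2·204 = 349
  P = 178 + 2·497 − 4·349 = -224
  T = 134 − 5·144 + 349 − 3·(-224) = 435
Change in T: 435 − 3515 = -3080

-3080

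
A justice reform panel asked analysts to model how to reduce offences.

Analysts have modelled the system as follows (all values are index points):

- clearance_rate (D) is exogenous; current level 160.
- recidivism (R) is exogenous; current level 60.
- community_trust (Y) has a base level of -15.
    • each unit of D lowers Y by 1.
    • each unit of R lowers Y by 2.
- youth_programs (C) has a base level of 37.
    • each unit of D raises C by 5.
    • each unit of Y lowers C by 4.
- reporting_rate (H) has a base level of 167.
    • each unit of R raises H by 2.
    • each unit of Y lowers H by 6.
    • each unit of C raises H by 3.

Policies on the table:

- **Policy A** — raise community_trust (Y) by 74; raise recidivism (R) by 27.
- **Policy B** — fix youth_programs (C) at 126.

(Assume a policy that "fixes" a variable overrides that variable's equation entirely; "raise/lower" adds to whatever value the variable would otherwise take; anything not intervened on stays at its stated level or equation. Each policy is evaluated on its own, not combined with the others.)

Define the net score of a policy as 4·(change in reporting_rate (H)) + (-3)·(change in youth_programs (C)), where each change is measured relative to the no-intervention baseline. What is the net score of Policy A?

Baseline:
  D = 160
  R = 60
  Y = -15 − 160 − 2·60 = -295
  C = 37 + 5·160 − 4·(-295) = 2017
  H = 167 + 2·60 − 6·(-295) + 3·2017 = 8108
Policy A (Y + 74, R + 27):
  D = 160
  R = 60 + 27 = 87
  Y = -15 − 160 − 2·87 (+74 from intervention) = -275
  C = 37 + 5·160 − 4·(-275) = 1937
  H = 167 + 2·87 − 6·(-275) + 3·1937 = 7802
ΔH = 7802 − 8108 = -306; ΔC = 1937 − 2017 = -80
Score = 4·(-306) + (-3)·(-80) = -984

-984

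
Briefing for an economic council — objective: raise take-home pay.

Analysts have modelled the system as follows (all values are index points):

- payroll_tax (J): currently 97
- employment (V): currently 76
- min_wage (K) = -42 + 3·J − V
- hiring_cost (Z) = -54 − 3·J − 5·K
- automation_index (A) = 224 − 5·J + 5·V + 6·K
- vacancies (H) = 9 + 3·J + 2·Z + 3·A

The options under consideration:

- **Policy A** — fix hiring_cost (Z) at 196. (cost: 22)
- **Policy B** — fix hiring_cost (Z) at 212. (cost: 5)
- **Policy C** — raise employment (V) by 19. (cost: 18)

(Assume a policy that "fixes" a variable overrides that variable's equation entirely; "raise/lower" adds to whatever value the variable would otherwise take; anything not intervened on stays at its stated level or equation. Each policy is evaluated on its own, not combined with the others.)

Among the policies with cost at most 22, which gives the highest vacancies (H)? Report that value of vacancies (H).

Policy A (Z := 196):
  J = 97
  V = 76
  K = -42 + 3·97 − 76 = 173
  Z = 196
  A = 224 − 5·97 + 5·76 + 6·173 = 1157
  H = 9 + 3·97 + 2·196 + 3·1157 = 4163
Policy B (Z := 212):
  J = 97
  V = 76
  K = -42 + 3·97 − 76 = 173
  Z = 212
  A = 224 − 5·97 + 5·76 + 6·173 = 1157
  H = 9 + 3·97 + 2·212 + 3·1157 = 4195
Policy C (V + 19):
  J = 97
  V = 76 + 19 = 95
  K = -42 + 3·97 − 95 = 154
  Z = -54 − 3·97 − 5·154 = -1115
  A = 224 − 5·97 + 5·95 + 6·154 = 1138
  H = 9 + 3·97 + 2·(-1115) + 3·1138 = 1484
Comparing — Policy A: H=4163, Policy B: H=4195, Policy C: H=1484. Highest is 4195 (Policy B).

4195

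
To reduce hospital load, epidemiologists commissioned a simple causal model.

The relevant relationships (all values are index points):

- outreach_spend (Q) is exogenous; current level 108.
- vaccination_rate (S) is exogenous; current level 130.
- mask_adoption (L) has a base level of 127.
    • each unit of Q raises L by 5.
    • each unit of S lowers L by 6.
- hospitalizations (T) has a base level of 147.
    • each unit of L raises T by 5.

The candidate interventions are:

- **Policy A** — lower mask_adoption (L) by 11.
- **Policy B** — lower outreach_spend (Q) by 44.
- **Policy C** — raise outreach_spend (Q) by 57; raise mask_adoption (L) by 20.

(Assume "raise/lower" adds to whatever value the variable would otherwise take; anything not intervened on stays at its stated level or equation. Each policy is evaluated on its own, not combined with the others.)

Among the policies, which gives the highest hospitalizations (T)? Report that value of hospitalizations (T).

Policy A (L − 11):
  Q = 108
  S = 130
  L = 127 + 5·108 − 6·130 (−11 from intervention) = -124
  T = 147 + 5·(-124) = -473
Policy B (Q − 44):
  Q = 108 − 44 = 64
  S = 130
  L = 127 + 5·64 − 6·130 = -333
  T = 147 + 5·(-333) = -1518
Policy C (Q + 57, L + 20):
  Q = 108 + 57 = 165
  S = 130
  L = 127 + 5·165 − 6·130 (+20 from intervention) = 192
  T = 147 + 5·192 = 1107
Comparing — Policy A: T=-473, Policy B: T=-1518, Policy C: T=1107. Highest is 1107 (Policy C).

1107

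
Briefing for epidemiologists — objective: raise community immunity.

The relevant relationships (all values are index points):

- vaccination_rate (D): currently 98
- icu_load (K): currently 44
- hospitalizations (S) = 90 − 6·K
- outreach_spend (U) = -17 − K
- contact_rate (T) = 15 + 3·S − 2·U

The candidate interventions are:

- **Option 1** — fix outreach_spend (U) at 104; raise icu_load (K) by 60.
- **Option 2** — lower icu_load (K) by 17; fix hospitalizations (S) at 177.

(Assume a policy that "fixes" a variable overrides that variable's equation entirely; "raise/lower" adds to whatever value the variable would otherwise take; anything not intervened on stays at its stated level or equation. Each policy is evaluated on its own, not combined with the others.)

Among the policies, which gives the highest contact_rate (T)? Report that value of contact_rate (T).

634

Option 1 (U := 104, K + 60):
  K = 44 + 60 = 104
  S = 90 − 6·104 = -534
  U = 104
  T = 15 + 3·(-534) − 2·104 = -1795
Option 2 (K − 17, S := 177):
  K = 44 − 17 = 27
  S = 177
  U = -17 − 27 = -44
  T = 15 + 3·177 − 2·(-44) = 634
Comparing — Option 1: T=-1795, Option 2: T=634. Highest is 634 (Option 2).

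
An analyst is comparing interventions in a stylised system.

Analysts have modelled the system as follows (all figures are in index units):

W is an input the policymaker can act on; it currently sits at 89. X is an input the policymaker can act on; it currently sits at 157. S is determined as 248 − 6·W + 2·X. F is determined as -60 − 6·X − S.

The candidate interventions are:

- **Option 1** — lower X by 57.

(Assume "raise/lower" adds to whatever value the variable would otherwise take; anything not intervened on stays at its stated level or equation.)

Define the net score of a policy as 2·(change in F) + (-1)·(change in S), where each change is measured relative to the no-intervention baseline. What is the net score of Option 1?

Baseline:
  W = 89
  X = 157
  S = 248 − 6·89 + 2·157 = 28
  F = -60 − 6·157 − 28 = -1030
Option 1 (X − 57):
  W = 89
  X = 157 − 57 = 100
  S = 248 − 6·89 + 2·100 = -86
  F = -60 − 6·100 − (-86) = -574
ΔF = -574 − (-1030) = 456; ΔS = -86 − 28 = -114
Score = 2·456 + (-1)·(-114) = 1026

1026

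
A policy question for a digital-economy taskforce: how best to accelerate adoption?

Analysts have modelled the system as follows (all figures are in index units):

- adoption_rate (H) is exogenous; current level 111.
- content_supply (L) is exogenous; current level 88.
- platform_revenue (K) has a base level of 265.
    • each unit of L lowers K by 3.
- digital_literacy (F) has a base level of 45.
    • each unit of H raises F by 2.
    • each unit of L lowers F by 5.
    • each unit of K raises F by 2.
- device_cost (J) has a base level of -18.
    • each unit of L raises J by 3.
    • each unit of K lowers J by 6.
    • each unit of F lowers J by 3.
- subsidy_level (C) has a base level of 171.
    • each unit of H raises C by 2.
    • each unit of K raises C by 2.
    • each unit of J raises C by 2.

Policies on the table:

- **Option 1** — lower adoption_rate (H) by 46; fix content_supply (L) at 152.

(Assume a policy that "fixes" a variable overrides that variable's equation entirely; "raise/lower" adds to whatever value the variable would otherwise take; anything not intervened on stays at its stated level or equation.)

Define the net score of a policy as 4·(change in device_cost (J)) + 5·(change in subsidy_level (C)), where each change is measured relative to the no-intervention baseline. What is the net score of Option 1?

Baseline:
  H = 111
  L = 88
  K = 265 − 3·88 = 1
  F = 45 + 2·111 − 5·88 + 2·1 = -171
  J = -18 + 3·88 − 6·1 − 3·(-171) = 753
  C = 171 + 2·111 + 2·1 + 2·753 = 1901
Option 1 (H − 46, L := 152):
  H = 111 − 46 = 65
  L = 152
  K = 265 − 3·152 = -191
  F = 45 + 2·65 − 5·152 + 2·(-191) = -967
  J = -18 + 3·152 − 6·(-191) − 3·(-967) = 4485
  C = 171 + 2·65 + 2·(-191) + 2·4485 = 8889
ΔJ = 4485 − 753 = 3732; ΔC = 8889 − 1901 = 6988
Score = 4·3732 + 5·6988 = 49868

49868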